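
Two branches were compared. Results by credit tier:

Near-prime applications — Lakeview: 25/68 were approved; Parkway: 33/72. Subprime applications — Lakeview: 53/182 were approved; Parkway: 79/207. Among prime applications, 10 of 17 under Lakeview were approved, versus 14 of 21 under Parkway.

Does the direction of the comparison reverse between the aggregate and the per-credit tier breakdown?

No

Near-prime: Lakeview 25/68 = 36.8%, Parkway 33/72 = 45.8% → Parkway
Subprime: Lakeview 53/182 = 29.1%, Parkway 79/207 = 38.2% → Parkway
Prime: Lakeview 10/17 = 58.8%, Parkway 14/21 = 66.7% → Parkway
Overall: Lakeview 88/267 = 33.0%, Parkway 126/300 = 42.0% → Parkway
Parkway wins overall and in every credit group — no reversal.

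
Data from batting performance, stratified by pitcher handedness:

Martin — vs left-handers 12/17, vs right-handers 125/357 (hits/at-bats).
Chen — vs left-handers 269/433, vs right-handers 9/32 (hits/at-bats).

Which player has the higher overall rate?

Vs left-handers: Martin 12/17 = 70.6%, Chen 269/433 = 62.1% → Martin
Vs right-handers: Martin 125/357 = 35.0%, Chen 9/32 = 28.1% → Martin
Overall: Martin 137/374 = 36.6%, Chen 278/465 = 59.8% → Chen
(Martin wins every pitcher group but Chen wins overall — Martin's at-bats skew toward the low-rate vs right-handers group.)

Chen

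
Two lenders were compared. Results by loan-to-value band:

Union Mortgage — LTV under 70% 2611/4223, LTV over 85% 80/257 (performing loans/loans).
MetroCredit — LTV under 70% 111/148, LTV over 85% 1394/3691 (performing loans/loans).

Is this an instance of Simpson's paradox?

Yes

LTV under 70%: Union Mortgage 2611/4223 = 61.8%, MetroCredit 111/148 = 75.0% → MetroCredit
LTV over 85%: Union Mortgage 80/257 = 31.1%, MetroCredit 1394/3691 = 37.8% → MetroCredit
Overall: Union Mortgage 2691/4480 = 60.1%, MetroCredit 1505/3839 = 39.2% → Union Mortgage
MetroCredit wins each loan-to-value group but Union Mortgage wins overall — the comparison reverses. MetroCredit's loans skew toward LTV over 85%, which has a lower base rate.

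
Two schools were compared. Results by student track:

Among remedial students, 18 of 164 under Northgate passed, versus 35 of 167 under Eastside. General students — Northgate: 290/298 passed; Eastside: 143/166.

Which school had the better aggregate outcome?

Northgate

Remedial: Northgate 18/164 = 11.0%, Eastside 35/167 = 21.0% → Eastside
General: Northgate 290/298 = 97.3%, Eastside 143/166 = 86.1% → Northgate
Overall: Northgate 308/462 = 66.7%, Eastside 178/333 = 53.5% → Northgate
(Neither sweeps every student group, but Northgate has the higher pooled rate.)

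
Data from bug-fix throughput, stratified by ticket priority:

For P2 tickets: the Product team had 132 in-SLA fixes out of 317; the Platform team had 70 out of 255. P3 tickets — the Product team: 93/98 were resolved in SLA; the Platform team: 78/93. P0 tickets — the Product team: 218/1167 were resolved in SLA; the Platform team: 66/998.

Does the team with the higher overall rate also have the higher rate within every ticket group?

Yes

P2: the Product team 132/317 = 41.6%, the Platform team 70/255 = 27.5% → the Product team
P3: the Product team 93/98 = 94.9%, the Platform team 78/93 = 83.9% → the Product team
P0: the Product team 218/1167 = 18.7%, the Platform team 66/998 = 6.6% → the Product team
Overall: the Product team 443/1582 = 28.0%, the Platform team 214/1346 = 15.9% → the Product team
The Product team wins overall and in every ticket group — no reversal.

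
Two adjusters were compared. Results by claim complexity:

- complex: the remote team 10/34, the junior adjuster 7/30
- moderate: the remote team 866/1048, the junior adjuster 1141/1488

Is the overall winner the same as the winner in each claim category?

Complex: the remote team 10/34 = 29.4%, the junior adjuster 7/30 = 23.3% → the remote team
Moderate: the remote team 866/1048 = 82.6%, the junior adjuster 1141/1488 = 76.7% → the remote team
Overall: the remote team 876/1082 = 81.0%, the junior adjuster 1148/1518 = 75.6% → the remote team
The remote team wins overall and in every claim group — no reversal.

Yes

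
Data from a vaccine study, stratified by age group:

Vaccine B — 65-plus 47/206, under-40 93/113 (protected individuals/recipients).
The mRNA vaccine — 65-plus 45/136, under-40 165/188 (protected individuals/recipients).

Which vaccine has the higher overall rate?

the mRNA vaccine

65-plus: Vaccine B 47/206 = 22.8%, the mRNA vaccine 45/136 = 33.1% → the mRNA vaccine
Under-40: Vaccine B 93/113 = 82.3%, the mRNA vaccine 165/188 = 87.8% → the mRNA vaccine
Overall: Vaccine B 140/319 = 43.9%, the mRNA vaccine 210/324 = 64.8% → the mRNA vaccine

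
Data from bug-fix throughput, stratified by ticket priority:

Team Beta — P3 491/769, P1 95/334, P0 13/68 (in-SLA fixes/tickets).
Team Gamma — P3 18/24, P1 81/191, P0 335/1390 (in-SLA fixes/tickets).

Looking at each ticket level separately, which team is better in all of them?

Team Gamma

P3: Team Beta 491/769 = 63.8%, Team Gamma 18/24 = 75.0% → Team Gamma
P1: Team Beta 95/334 = 28.4%, Team Gamma 81/191 = 42.4% → Team Gamma
P0: Team Beta 13/68 = 19.1%, Team Gamma 335/1390 = 24.1% → Team Gamma
Team Gamma has the higher rate in all 3 groups.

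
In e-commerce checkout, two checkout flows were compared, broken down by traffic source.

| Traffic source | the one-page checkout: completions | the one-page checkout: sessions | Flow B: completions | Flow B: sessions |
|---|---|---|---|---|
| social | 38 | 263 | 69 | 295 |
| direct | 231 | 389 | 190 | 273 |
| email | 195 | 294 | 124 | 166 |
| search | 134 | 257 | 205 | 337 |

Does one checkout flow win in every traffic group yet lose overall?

No

Social: the one-page checkout 38/263 = 14.4%, Flow B 69/295 = 23.4% → Flow B
Direct: the one-page checkout 231/389 = 59.4%, Flow B 190/273 = 69.6% → Flow B
Email: the one-page checkout 195/294 = 66.3%, Flow B 124/166 = 74.7% → Flow B
Search: the one-page checkout 134/257 = 52.1%, Flow B 205/337 = 60.8% → Flow B
Overall: the one-page checkout 598/1203 = 49.7%, Flow B 588/1071 = 54.9% → Flow B
Flow B wins overall and in every traffic group — no reversal.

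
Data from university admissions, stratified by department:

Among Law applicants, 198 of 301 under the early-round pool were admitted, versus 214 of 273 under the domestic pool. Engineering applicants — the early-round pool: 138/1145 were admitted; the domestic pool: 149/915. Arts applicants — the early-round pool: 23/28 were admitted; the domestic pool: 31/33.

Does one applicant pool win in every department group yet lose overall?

Law: the early-round pool 198/301 = 65.8%, the domestic pool 214/273 = 78.4% → the domestic pool
Engineering: the early-round pool 138/1145 = 12.1%, the domestic pool 149/915 = 16.3% → the domestic pool
Arts: the early-round pool 23/28 = 82.1%, the domestic pool 31/33 = 93.9% → the domestic pool
Overall: the early-round pool 359/1474 = 24.4%, the domestic pool 394/1221 = 32.3% → the domestic pool
The domestic pool wins overall and in every department group — no reversal.

No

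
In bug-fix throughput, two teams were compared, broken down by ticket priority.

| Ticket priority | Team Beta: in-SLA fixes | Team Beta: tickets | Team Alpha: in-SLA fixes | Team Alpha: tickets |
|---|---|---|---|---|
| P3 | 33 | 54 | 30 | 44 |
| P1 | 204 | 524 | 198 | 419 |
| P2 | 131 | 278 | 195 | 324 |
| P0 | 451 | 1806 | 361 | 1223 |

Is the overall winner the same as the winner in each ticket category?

Yes

P3: Team Beta 33/54 = 61.1%, Team Alpha 30/44 = 68.2% → Team Alpha
P1: Team Beta 204/524 = 38.9%, Team Alpha 198/419 = 47.3% → Team Alpha
P2: Team Beta 131/278 = 47.1%, Team Alpha 195/324 = 60.2% → Team Alpha
P0: Team Beta 451/1806 = 25.0%, Team Alpha 361/1223 = 29.5% → Team Alpha
Overall: Team Beta 819/2662 = 30.8%, Team Alpha 784/2010 = 39.0% → Team Alpha
Team Alpha wins overall and in every ticket group — no reversal.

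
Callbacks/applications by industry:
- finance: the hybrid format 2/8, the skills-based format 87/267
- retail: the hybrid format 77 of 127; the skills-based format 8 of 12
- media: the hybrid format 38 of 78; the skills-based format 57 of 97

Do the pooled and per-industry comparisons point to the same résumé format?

No

Finance: the hybrid format 2/8 = 25.0%, the skills-based format 87/267 = 32.6% → the skills-based format
Retail: the hybrid format 77/127 = 60.6%, the skills-based format 8/12 = 66.7% → the skills-based format
Media: the hybrid format 38/78 = 48.7%, the skills-based format 57/97 = 58.8% → the skills-based format
Overall: the hybrid format 117/213 = 54.9%, the skills-based format 152/376 = 40.4% → the hybrid format
The skills-based format wins each industry group but the hybrid format wins overall — the comparison reverses. The skills-based format's applications skew toward finance, which has a lower base rate.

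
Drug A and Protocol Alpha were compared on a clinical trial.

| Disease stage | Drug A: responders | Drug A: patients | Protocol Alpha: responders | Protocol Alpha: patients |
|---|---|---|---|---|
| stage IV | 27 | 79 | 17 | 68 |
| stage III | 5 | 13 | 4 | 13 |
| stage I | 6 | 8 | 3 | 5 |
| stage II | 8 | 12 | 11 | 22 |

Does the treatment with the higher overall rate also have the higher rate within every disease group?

Stage IV: Drug A 27/79 = 34.2%, Protocol Alpha 17/68 = 25.0% → Drug A
Stage III: Drug A 5/13 = 38.5%, Protocol Alpha 4/13 = 30.8% → Drug A
Stage I: Drug A 6/8 = 75.0%, Protocol Alpha 3/5 = 60.0% → Drug A
Stage II: Drug A 8/12 = 66.7%, Protocol Alpha 11/22 = 50.0% → Drug A
Overall: Drug A 46/112 = 41.1%, Protocol Alpha 35/108 = 32.4% → Drug A
Drug A wins overall and in every disease group — no reversal.

Yes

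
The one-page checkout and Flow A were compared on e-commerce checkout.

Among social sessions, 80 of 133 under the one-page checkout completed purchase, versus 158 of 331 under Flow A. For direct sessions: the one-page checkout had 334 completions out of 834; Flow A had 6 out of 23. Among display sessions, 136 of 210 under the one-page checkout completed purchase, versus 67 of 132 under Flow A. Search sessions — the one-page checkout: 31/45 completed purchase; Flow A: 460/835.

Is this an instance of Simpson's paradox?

Yes

Social: the one-page checkout 80/133 = 60.2%, Flow A 158/331 = 47.7% → the one-page checkout
Direct: the one-page checkout 334/834 = 40.0%, Flow A 6/23 = 26.1% → the one-page checkout
Display: the one-page checkout 136/210 = 64.8%, Flow A 67/132 = 50.8% → the one-page checkout
Search: the one-page checkout 31/45 = 68.9%, Flow A 460/835 = 55.1% → the one-page checkout
Overall: the one-page checkout 581/1222 = 47.5%, Flow A 691/1321 = 52.3% → Flow A
The one-page checkout wins each traffic group but Flow A wins overall — the comparison reverses. The one-page checkout's sessions skew toward direct, which has a lower base rate.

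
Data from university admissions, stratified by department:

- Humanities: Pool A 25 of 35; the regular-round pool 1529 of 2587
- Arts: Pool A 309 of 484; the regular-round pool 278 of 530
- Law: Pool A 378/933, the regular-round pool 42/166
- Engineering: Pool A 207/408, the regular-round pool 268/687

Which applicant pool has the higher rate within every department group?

Pool A

Humanities: Pool A 25/35 = 71.4%, the regular-round pool 1529/2587 = 59.1% → Pool A
Arts: Pool A 309/484 = 63.8%, the regular-round pool 278/530 = 52.5% → Pool A
Law: Pool A 378/933 = 40.5%, the regular-round pool 42/166 = 25.3% → Pool A
Engineering: Pool A 207/408 = 50.7%, the regular-round pool 268/687 = 39.0% → Pool A
Pool A has the higher rate in all 4 groups.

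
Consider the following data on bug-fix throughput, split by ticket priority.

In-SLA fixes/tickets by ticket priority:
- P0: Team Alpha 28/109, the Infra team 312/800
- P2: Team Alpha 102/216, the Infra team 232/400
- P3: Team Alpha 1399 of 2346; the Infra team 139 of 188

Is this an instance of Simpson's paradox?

P0: Team Alpha 28/109 = 25.7%, the Infra team 312/800 = 39.0% → the Infra team
P2: Team Alpha 102/216 = 47.2%, the Infra team 232/400 = 58.0% → the Infra team
P3: Team Alpha 1399/2346 = 59.6%, the Infra team 139/188 = 73.9% → the Infra team
Overall: Team Alpha 1529/2671 = 57.2%, the Infra team 683/1388 = 49.2% → Team Alpha
The Infra team wins each ticket group but Team Alpha wins overall — the comparison reverses. The Infra team's tickets skew toward P0, which has a lower base rate.

Yes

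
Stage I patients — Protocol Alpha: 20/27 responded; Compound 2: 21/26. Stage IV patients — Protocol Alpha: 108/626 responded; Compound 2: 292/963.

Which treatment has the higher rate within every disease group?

Compound 2

Stage I: Protocol Alpha 20/27 = 74.1%, Compound 2 21/26 = 80.8% → Compound 2
Stage IV: Protocol Alpha 108/626 = 17.3%, Compound 2 292/963 = 30.3% → Compound 2
Compound 2 has the higher rate in both groups.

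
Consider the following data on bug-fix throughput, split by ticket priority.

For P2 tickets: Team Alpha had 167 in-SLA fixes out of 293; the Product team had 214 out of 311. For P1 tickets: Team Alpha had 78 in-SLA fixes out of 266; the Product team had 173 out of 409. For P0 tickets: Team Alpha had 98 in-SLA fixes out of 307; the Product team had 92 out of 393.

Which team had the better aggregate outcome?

P2: Team Alpha 167/293 = 57.0%, the Product team 214/311 = 68.8% → the Product team
P1: Team Alpha 78/266 = 29.3%, the Product team 173/409 = 42.3% → the Product team
P0: Team Alpha 98/307 = 31.9%, the Product team 92/393 = 23.4% → Team Alpha
Overall: Team Alpha 343/866 = 39.6%, the Product team 479/1113 = 43.0% → the Product team
(Neither sweeps every ticket group, but the Product team has the higher pooled rate.)

the Product team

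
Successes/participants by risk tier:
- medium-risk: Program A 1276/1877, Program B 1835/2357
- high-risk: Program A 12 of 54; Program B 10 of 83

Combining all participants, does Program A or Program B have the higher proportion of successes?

Program B

Medium-risk: Program A 1276/1877 = 68.0%, Program B 1835/2357 = 77.9% → Program B
High-risk: Program A 12/54 = 22.2%, Program B 10/83 = 12.0% → Program A
Overall: Program A 1288/1931 = 66.7%, Program B 1845/2440 = 75.6% → Program B
(Neither sweeps every risk group, but Program B has the higher pooled rate.)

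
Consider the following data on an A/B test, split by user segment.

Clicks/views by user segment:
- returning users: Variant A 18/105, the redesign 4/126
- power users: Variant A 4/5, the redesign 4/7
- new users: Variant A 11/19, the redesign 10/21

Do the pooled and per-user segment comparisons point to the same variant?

Returning users: Variant A 18/105 = 17.1%, the redesign 4/126 = 3.2% → Variant A
Power users: Variant A 4/5 = 80.0%, the redesign 4/7 = 57.1% → Variant A
New users: Variant A 11/19 = 57.9%, the redesign 10/21 = 47.6% → Variant A
Overall: Variant A 33/129 = 25.6%, the redesign 18/154 = 11.7% → Variant A
Variant A wins overall and in every user group — no reversal.

Yes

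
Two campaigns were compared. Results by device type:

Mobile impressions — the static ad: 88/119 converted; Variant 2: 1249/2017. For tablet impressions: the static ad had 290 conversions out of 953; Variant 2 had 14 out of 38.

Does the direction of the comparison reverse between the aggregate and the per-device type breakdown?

Mobile: the static ad 88/119 = 73.9%, Variant 2 1249/2017 = 61.9% → the static ad
Tablet: the static ad 290/953 = 30.4%, Variant 2 14/38 = 36.8% → Variant 2
Overall: the static ad 378/1072 = 35.3%, Variant 2 1263/2055 = 61.5% → Variant 2
Neither sweeps: the static ad wins 1 of 2 groups, Variant 2 wins 1. Variant 2 wins overall but not every group — no Simpson reversal.

No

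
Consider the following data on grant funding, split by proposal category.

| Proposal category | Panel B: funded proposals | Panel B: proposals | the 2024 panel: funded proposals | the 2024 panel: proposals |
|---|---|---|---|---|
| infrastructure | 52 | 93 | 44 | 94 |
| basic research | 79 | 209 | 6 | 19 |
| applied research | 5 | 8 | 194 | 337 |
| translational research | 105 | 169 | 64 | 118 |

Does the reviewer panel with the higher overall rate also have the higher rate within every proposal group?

Infrastructure: Panel B 52/93 = 55.9%, the 2024 panel 44/94 = 46.8% → Panel B
Basic research: Panel B 79/209 = 37.8%, the 2024 panel 6/19 = 31.6% → Panel B
Applied research: Panel B 5/8 = 62.5%, the 2024 panel 194/337 = 57.6% → Panel B
Translational research: Panel B 105/169 = 62.1%, the 2024 panel 64/118 = 54.2% → Panel B
Overall: Panel B 241/479 = 50.3%, the 2024 panel 308/568 = 54.2% → the 2024 panel
Panel B wins each proposal group but the 2024 panel wins overall — the comparison reverses. Panel B's proposals skew toward basic research, which has a lower base rate.

No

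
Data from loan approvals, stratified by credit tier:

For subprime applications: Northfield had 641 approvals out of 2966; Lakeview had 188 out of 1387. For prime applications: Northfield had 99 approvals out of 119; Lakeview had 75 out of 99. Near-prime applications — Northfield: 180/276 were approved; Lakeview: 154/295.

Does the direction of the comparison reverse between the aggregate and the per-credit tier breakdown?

No

Subprime: Northfield 641/2966 = 21.6%, Lakeview 188/1387 = 13.6% → Northfield
Prime: Northfield 99/119 = 83.2%, Lakeview 75/99 = 75.8% → Northfield
Near-prime: Northfield 180/276 = 65.2%, Lakeview 154/295 = 52.2% → Northfield
Overall: Northfield 920/3361 = 27.4%, Lakeview 417/1781 = 23.4% → Northfield
Northfield wins overall and in every credit group — no reversal.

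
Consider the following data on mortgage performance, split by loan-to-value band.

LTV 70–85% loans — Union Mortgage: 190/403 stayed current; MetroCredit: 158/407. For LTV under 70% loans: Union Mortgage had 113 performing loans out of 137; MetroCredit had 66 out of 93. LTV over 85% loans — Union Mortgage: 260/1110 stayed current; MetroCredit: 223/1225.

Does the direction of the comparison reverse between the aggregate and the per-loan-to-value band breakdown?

No

LTV 70–85%: Union Mortgage 190/403 = 47.1%, MetroCredit 158/407 = 38.8% → Union Mortgage
LTV under 70%: Union Mortgage 113/137 = 82.5%, MetroCredit 66/93 = 71.0% → Union Mortgage
LTV over 85%: Union Mortgage 260/1110 = 23.4%, MetroCredit 223/1225 = 18.2% → Union Mortgage
Overall: Union Mortgage 563/1650 = 34.1%, MetroCredit 447/1725 = 25.9% → Union Mortgage
Union Mortgage wins overall and in every loan-to-value group — no reversal.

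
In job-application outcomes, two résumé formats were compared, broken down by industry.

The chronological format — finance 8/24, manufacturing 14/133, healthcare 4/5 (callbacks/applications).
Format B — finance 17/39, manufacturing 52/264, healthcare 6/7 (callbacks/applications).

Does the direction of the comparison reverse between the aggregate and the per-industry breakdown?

No

Finance: the chronological format 8/24 = 33.3%, Format B 17/39 = 43.6% → Format B
Manufacturing: the chronological format 14/133 = 10.5%, Format B 52/264 = 19.7% → Format B
Healthcare: the chronological format 4/5 = 80.0%, Format B 6/7 = 85.7% → Format B
Overall: the chronological format 26/162 = 16.0%, Format B 75/310 = 24.2% → Format B
Format B wins overall and in every industry group — no reversal.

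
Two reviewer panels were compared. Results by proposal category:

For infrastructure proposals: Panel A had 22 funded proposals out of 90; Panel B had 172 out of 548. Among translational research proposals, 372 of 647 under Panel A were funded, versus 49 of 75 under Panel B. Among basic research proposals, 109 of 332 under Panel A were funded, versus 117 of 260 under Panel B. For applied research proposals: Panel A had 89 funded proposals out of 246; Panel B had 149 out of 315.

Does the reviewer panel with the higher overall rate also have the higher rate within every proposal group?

No

Infrastructure: Panel A 22/90 = 24.4%, Panel B 172/548 = 31.4% → Panel B
Translational research: Panel A 372/647 = 57.5%, Panel B 49/75 = 65.3% → Panel B
Basic research: Panel A 109/332 = 32.8%, Panel B 117/260 = 45.0% → Panel B
Applied research: Panel A 89/246 = 36.2%, Panel B 149/315 = 47.3% → Panel B
Overall: Panel A 592/1315 = 45.0%, Panel B 487/1198 = 40.7% → Panel A
Panel B wins each proposal group but Panel A wins overall — the comparison reverses. Panel B's proposals skew toward infrastructure, which has a lower base rate.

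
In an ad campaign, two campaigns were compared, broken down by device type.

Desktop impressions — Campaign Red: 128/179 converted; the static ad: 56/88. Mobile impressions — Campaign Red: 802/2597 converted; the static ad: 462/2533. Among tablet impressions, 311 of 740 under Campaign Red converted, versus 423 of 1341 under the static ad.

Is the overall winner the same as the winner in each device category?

Desktop: Campaign Red 128/179 = 71.5%, the static ad 56/88 = 63.6% → Campaign Red
Mobile: Campaign Red 802/2597 = 30.9%, the static ad 462/2533 = 18.2% → Campaign Red
Tablet: Campaign Red 311/740 = 42.0%, the static ad 423/1341 = 31.5% → Campaign Red
Overall: Campaign Red 1241/3516 = 35.3%, the static ad 941/3962 = 23.8% → Campaign Red
Campaign Red wins overall and in every device group — no reversal.

Yes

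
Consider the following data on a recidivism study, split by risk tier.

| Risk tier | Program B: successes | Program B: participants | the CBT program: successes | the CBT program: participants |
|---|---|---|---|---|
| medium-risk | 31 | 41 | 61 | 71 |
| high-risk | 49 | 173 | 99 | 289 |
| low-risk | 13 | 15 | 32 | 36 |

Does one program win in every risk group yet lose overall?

Medium-risk: Program B 31/41 = 75.6%, the CBT program 61/71 = 85.9% → the CBT program
High-risk: Program B 49/173 = 28.3%, the CBT program 99/289 = 34.3% → the CBT program
Low-risk: Program B 13/15 = 86.7%, the CBT program 32/36 = 88.9% → the CBT program
Overall: Program B 93/229 = 40.6%, the CBT program 192/396 = 48.5% → the CBT program
The CBT program wins overall and in every risk group — no reversal.

No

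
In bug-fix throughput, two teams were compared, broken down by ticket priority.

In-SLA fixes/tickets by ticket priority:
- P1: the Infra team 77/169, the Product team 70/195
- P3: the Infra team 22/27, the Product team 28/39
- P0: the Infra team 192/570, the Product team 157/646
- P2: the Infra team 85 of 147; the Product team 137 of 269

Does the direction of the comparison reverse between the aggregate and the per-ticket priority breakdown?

No

P1: the Infra team 77/169 = 45.6%, the Product team 70/195 = 35.9% → the Infra team
P3: the Infra team 22/27 = 81.5%, the Product team 28/39 = 71.8% → the Infra team
P0: the Infra team 192/570 = 33.7%, the Product team 157/646 = 24.3% → the Infra team
P2: the Infra team 85/147 = 57.8%, the Product team 137/269 = 50.9% → the Infra team
Overall: the Infra team 376/913 = 41.2%, the Product team 392/1149 = 34.1% → the Infra team
The Infra team wins overall and in every ticket group — no reversal.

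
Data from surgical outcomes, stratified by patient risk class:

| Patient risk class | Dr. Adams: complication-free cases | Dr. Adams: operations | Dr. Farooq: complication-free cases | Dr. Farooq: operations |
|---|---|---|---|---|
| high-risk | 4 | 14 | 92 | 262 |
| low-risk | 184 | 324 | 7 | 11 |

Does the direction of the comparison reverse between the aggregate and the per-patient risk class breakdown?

High-risk: Dr. Adams 4/14 = 28.6%, Dr. Farooq 92/262 = 35.1% → Dr. Farooq
Low-risk: Dr. Adams 184/324 = 56.8%, Dr. Farooq 7/11 = 63.6% → Dr. Farooq
Overall: Dr. Adams 188/338 = 55.6%, Dr. Farooq 99/273 = 36.3% → Dr. Adams
Dr. Farooq wins each patient risk group but Dr. Adams wins overall — the comparison reverses. Dr. Farooq's operations skew toward high-risk, which has a lower base rate.

Yes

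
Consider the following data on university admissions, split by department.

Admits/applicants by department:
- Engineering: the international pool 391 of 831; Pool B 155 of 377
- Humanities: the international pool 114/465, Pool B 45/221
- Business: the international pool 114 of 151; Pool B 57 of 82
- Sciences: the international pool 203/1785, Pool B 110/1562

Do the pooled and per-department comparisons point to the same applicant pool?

Yes

Engineering: the international pool 391/831 = 47.1%, Pool B 155/377 = 41.1% → the international pool
Humanities: the international pool 114/465 = 24.5%, Pool B 45/221 = 20.4% → the international pool
Business: the international pool 114/151 = 75.5%, Pool B 57/82 = 69.5% → the international pool
Sciences: the international pool 203/1785 = 11.4%, Pool B 110/1562 = 7.0% → the international pool
Overall: the international pool 822/3232 = 25.4%, Pool B 367/2242 = 16.4% → the international pool
The international pool wins overall and in every department group — no reversal.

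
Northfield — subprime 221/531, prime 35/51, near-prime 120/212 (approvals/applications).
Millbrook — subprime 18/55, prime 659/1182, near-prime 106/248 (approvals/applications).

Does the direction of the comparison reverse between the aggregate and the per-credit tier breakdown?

Subprime: Northfield 221/531 = 41.6%, Millbrook 18/55 = 32.7% → Northfield
Prime: Northfield 35/51 = 68.6%, Millbrook 659/1182 = 55.8% → Northfield
Near-prime: Northfield 120/212 = 56.6%, Millbrook 106/248 = 42.7% → Northfield
Overall: Northfield 376/794 = 47.4%, Millbrook 783/1485 = 52.7% → Millbrook
Northfield wins each credit group but Millbrook wins overall — the comparison reverses. Northfield's applications skew toward subprime, which has a lower base rate.

Yes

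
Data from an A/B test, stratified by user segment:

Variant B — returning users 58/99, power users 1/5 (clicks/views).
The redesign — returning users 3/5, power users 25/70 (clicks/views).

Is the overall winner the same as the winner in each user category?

No

Returning users: Variant B 58/99 = 58.6%, the redesign 3/5 = 60.0% → the redesign
Power users: Variant B 1/5 = 20.0%, the redesign 25/70 = 35.7% → the redesign
Overall: Variant B 59/104 = 56.7%, the redesign 28/75 = 37.3% → Variant B
The redesign wins each user group but Variant B wins overall — the comparison reverses. The redesign's views skew toward power users, which has a lower base rate.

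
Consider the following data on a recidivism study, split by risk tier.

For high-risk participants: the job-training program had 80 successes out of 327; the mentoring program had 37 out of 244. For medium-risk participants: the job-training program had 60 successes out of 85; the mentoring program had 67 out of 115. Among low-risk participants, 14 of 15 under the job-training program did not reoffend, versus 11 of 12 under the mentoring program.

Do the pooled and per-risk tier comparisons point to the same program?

High-risk: the job-training program 80/327 = 24.5%, the mentoring program 37/244 = 15.2% → the job-training program
Medium-risk: the job-training program 60/85 = 70.6%, the mentoring program 67/115 = 58.3% → the job-training program
Low-risk: the job-training program 14/15 = 93.3%, the mentoring program 11/12 = 91.7% → the job-training program
Overall: the job-training program 154/427 = 36.1%, the mentoring program 115/371 = 31.0% → the job-training program
The job-training program wins overall and in every risk group — no reversal.

Yes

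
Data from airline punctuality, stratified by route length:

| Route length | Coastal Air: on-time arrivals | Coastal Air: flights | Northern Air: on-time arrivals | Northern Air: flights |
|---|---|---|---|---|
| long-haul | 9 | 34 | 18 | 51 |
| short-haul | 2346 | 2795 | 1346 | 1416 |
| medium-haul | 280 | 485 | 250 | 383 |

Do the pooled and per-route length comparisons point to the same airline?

Yes

Long-haul: Coastal Air 9/34 = 26.5%, Northern Air 18/51 = 35.3% → Northern Air
Short-haul: Coastal Air 2346/2795 = 83.9%, Northern Air 1346/1416 = 95.1% → Northern Air
Medium-haul: Coastal Air 280/485 = 57.7%, Northern Air 250/383 = 65.3% → Northern Air
Overall: Coastal Air 2635/3314 = 79.5%, Northern Air 1614/1850 = 87.2% → Northern Air
Northern Air wins overall and in every route group — no reversal.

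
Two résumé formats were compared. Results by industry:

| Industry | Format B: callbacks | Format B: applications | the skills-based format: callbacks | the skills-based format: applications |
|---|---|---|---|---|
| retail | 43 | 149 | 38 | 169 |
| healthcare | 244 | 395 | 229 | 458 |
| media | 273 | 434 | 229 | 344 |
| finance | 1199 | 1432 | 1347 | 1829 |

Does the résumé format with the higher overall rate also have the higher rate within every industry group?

Retail: Format B 43/149 = 28.9%, the skills-based format 38/169 = 22.5% → Format B
Healthcare: Format B 244/395 = 61.8%, the skills-based format 229/458 = 50.0% → Format B
Media: Format B 273/434 = 62.9%, the skills-based format 229/344 = 66.6% → the skills-based format
Finance: Format B 1199/1432 = 83.7%, the skills-based format 1347/1829 = 73.6% → Format B
Overall: Format B 1759/2410 = 73.0%, the skills-based format 1843/2800 = 65.8% → Format B
Neither sweeps: Format B wins 3 of 4 groups, the skills-based format wins 1. Format B wins overall but not every group — no Simpson reversal.

No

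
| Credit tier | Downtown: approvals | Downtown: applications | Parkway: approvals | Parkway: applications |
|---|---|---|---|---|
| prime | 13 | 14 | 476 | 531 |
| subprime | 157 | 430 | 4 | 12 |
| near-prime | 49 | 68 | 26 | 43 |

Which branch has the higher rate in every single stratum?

Prime: Downtown 13/14 = 92.9%, Parkway 476/531 = 89.6% → Downtown
Subprime: Downtown 157/430 = 36.5%, Parkway 4/12 = 33.3% → Downtown
Near-prime: Downtown 49/68 = 72.1%, Parkway 26/43 = 60.5% → Downtown
Downtown has the higher rate in all 3 groups.

Downtown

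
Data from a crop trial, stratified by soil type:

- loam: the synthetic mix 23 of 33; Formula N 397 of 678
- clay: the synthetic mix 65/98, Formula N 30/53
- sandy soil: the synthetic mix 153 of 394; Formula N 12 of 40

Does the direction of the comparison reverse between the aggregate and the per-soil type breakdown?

Yes

Loam: the synthetic mix 23/33 = 69.7%, Formula N 397/678 = 58.6% → the synthetic mix
Clay: the synthetic mix 65/98 = 66.3%, Formula N 30/53 = 56.6% → the synthetic mix
Sandy soil: the synthetic mix 153/394 = 38.8%, Formula N 12/40 = 30.0% → the synthetic mix
Overall: the synthetic mix 241/525 = 45.9%, Formula N 439/771 = 56.9% → Formula N
The synthetic mix wins each soil group but Formula N wins overall — the comparison reverses. The synthetic mix's plots skew toward sandy soil, which has a lower base rate.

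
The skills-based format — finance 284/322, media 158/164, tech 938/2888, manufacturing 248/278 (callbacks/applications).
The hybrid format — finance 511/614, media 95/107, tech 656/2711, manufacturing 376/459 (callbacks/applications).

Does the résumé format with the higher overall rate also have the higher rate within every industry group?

Yes

Finance: the skills-based format 284/322 = 88.2%, the hybrid format 511/614 = 83.2% → the skills-based format
Media: the skills-based format 158/164 = 96.3%, the hybrid format 95/107 = 88.8% → the skills-based format
Tech: the skills-based format 938/2888 = 32.5%, the hybrid format 656/2711 = 24.2% → the skills-based format
Manufacturing: the skills-based format 248/278 = 89.2%, the hybrid format 376/459 = 81.9% → the skills-based format
Overall: the skills-based format 1628/3652 = 44.6%, the hybrid format 1638/3891 = 42.1% → the skills-based format
The skills-based format wins overall and in every industry group — no reversal.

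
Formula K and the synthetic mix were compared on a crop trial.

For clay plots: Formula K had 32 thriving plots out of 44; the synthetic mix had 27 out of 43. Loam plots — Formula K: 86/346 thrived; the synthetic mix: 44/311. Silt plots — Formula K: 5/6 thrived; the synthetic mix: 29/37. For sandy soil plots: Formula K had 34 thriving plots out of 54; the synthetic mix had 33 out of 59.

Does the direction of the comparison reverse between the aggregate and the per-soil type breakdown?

Clay: Formula K 32/44 = 72.7%, the synthetic mix 27/43 = 62.8% → Formula K
Loam: Formula K 86/346 = 24.9%, the synthetic mix 44/311 = 14.1% → Formula K
Silt: Formula K 5/6 = 83.3%, the synthetic mix 29/37 = 78.4% → Formula K
Sandy soil: Formula K 34/54 = 63.0%, the synthetic mix 33/59 = 55.9% → Formula K
Overall: Formula K 157/450 = 34.9%, the synthetic mix 133/450 = 29.6% → Formula K
Formula K wins overall and in every soil group — no reversal.

No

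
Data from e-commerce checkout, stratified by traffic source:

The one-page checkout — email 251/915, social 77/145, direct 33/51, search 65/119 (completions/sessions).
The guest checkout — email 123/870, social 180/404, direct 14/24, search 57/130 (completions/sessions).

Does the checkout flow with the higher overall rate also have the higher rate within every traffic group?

Yes

Email: the one-page checkout 251/915 = 27.4%, the guest checkout 123/870 = 14.1% → the one-page checkout
Social: the one-page checkout 77/145 = 53.1%, the guest checkout 180/404 = 44.6% → the one-page checkout
Direct: the one-page checkout 33/51 = 64.7%, the guest checkout 14/24 = 58.3% → the one-page checkout
Search: the one-page checkout 65/119 = 54.6%, the guest checkout 57/130 = 43.8% → the one-page checkout
Overall: the one-page checkout 426/1230 = 34.6%, the guest checkout 374/1428 = 26.2% → the one-page checkout
The one-page checkout wins overall and in every traffic group — no reversal.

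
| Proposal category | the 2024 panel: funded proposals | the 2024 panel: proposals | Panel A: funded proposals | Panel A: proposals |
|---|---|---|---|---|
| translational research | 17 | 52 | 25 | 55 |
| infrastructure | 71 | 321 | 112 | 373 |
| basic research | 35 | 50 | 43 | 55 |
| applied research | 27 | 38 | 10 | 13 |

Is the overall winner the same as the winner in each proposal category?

Translational research: the 2024 panel 17/52 = 32.7%, Panel A 25/55 = 45.5% → Panel A
Infrastructure: the 2024 panel 71/321 = 22.1%, Panel A 112/373 = 30.0% → Panel A
Basic research: the 2024 panel 35/50 = 70.0%, Panel A 43/55 = 78.2% → Panel A
Applied research: the 2024 panel 27/38 = 71.1%, Panel A 10/13 = 76.9% → Panel A
Overall: the 2024 panel 150/461 = 32.5%, Panel A 190/496 = 38.3% → Panel A
Panel A wins overall and in every proposal group — no reversal.

Yes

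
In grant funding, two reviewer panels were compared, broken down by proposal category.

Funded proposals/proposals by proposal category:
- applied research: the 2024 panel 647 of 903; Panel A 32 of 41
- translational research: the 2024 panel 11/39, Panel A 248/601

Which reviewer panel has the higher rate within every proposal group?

Panel A

Applied research: the 2024 panel 647/903 = 71.7%, Panel A 32/41 = 78.0% → Panel A
Translational research: the 2024 panel 11/39 = 28.2%, Panel A 248/601 = 41.3% → Panel A
Panel A has the higher rate in both groups.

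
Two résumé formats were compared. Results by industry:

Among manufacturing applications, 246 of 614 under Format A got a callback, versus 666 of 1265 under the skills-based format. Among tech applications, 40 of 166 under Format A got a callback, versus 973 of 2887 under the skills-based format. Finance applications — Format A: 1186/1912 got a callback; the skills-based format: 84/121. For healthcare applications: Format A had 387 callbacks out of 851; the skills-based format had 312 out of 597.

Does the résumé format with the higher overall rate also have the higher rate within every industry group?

No

Manufacturing: Format A 246/614 = 40.1%, the skills-based format 666/1265 = 52.6% → the skills-based format
Tech: Format A 40/166 = 24.1%, the skills-based format 973/2887 = 33.7% → the skills-based format
Finance: Format A 1186/1912 = 62.0%, the skills-based format 84/121 = 69.4% → the skills-based format
Healthcare: Format A 387/851 = 45.5%, the skills-based format 312/597 = 52.3% → the skills-based format
Overall: Format A 1859/3543 = 52.5%, the skills-based format 2035/4870 = 41.8% → Format A
The skills-based format wins each industry group but Format A wins overall — the comparison reverses. The skills-based format's applications skew toward tech, which has a lower base rate.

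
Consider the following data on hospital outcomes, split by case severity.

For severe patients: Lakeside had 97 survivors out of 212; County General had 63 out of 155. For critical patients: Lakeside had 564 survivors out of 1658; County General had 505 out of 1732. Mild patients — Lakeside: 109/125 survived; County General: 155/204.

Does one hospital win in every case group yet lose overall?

No

Severe: Lakeside 97/212 = 45.8%, County General 63/155 = 40.6% → Lakeside
Critical: Lakeside 564/1658 = 34.0%, County General 505/1732 = 29.2% → Lakeside
Mild: Lakeside 109/125 = 87.2%, County General 155/204 = 76.0% → Lakeside
Overall: Lakeside 770/1995 = 38.6%, County General 723/2091 = 34.6% → Lakeside
Lakeside wins overall and in every case group — no reversal.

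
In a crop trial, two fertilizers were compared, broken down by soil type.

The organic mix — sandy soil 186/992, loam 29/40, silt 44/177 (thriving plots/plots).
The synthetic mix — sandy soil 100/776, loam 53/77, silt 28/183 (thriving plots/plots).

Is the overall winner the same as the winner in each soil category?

Sandy soil: the organic mix 186/992 = 18.8%, the synthetic mix 100/776 = 12.9% → the organic mix
Loam: the organic mix 29/40 = 72.5%, the synthetic mix 53/77 = 68.8% → the organic mix
Silt: the organic mix 44/177 = 24.9%, the synthetic mix 28/183 = 15.3% → the organic mix
Overall: the organic mix 259/1209 = 21.4%, the synthetic mix 181/1036 = 17.5% → the organic mix
The organic mix wins overall and in every soil group — no reversal.

Yes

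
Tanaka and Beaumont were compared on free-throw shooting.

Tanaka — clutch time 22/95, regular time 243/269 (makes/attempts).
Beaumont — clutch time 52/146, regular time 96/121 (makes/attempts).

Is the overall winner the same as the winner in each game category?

Clutch time: Tanaka 22/95 = 23.2%, Beaumont 52/146 = 35.6% → Beaumont
Regular time: Tanaka 243/269 = 90.3%, Beaumont 96/121 = 79.3% → Tanaka
Overall: Tanaka 265/364 = 72.8%, Beaumont 148/267 = 55.4% → Tanaka
Neither sweeps: Tanaka wins 1 of 2 groups, Beaumont wins 1. Tanaka wins overall but not every group — no Simpson reversal.

No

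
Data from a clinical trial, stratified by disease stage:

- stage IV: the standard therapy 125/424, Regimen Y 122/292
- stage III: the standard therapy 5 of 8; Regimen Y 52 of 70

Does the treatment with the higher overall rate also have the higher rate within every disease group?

Stage IV: the standard therapy 125/424 = 29.5%, Regimen Y 122/292 = 41.8% → Regimen Y
Stage III: the standard therapy 5/8 = 62.5%, Regimen Y 52/70 = 74.3% → Regimen Y
Overall: the standard therapy 130/432 = 30.1%, Regimen Y 174/362 = 48.1% → Regimen Y
Regimen Y wins overall and in every disease group — no reversal.

Yes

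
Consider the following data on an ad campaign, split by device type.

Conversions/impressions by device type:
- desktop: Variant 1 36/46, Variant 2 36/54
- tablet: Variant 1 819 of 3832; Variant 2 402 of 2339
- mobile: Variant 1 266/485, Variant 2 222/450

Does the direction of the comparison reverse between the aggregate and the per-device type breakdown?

No

Desktop: Variant 1 36/46 = 78.3%, Variant 2 36/54 = 66.7% → Variant 1
Tablet: Variant 1 819/3832 = 21.4%, Variant 2 402/2339 = 17.2% → Variant 1
Mobile: Variant 1 266/485 = 54.8%, Variant 2 222/450 = 49.3% → Variant 1
Overall: Variant 1 1121/4363 = 25.7%, Variant 2 660/2843 = 23.2% → Variant 1
Variant 1 wins overall and in every device group — no reversal.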